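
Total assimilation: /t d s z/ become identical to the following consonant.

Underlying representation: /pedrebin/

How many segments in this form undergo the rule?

/d/ before /r/ → [r] (total assimilation)
1 segment changes.

1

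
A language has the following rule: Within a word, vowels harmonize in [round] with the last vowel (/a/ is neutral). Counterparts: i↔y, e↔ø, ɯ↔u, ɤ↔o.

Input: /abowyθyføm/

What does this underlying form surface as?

no segment meets the rule's conditions; no change.

[abowyθyføm]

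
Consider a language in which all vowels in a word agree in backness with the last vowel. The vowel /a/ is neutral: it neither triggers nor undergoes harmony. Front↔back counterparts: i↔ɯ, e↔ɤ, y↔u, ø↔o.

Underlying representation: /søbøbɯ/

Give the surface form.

[sobobɯ]

/ø/ harmonizes with /ɯ/ ([+back]) → [o]
/ø/ harmonizes with /ɯ/ ([+back]) → [o]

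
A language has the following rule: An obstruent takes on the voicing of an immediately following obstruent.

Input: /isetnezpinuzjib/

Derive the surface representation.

/z/ before /p/ (voiceless) → [s]

[isetnespinuzjib]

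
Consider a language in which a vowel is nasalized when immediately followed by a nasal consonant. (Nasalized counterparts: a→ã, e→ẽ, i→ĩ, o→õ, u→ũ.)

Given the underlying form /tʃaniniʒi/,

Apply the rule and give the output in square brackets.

/a/ before nasal /n/ → [ã]
/i/ before nasal /n/ → [ĩ]

[tʃãnĩniʒi]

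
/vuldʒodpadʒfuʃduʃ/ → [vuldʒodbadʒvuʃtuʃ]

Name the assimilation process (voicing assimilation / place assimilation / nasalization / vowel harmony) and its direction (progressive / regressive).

/p/→[b] /f/→[v] /d/→[t].
Each target copies a feature from the preceding segment, so the direction is progressive.

voicing assimilation, progressive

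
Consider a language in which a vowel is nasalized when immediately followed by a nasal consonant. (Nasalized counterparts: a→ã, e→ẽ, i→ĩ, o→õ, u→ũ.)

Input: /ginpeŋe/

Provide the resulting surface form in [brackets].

[gĩnpẽŋe]

/i/ before nasal /n/ → [ĩ]
/e/ before nasal /ŋ/ → [ẽ]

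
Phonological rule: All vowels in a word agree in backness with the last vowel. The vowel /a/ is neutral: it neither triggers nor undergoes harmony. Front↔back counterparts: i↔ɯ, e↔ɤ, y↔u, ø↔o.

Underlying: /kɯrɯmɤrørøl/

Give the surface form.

/ɯ/ harmonizes with /ø/ ([-back]) → [i]
/ɯ/ harmonizes with /ø/ ([-back]) → [i]
/ɤ/ harmonizes with /ø/ ([-back]) → [e]

[kirimerørøl]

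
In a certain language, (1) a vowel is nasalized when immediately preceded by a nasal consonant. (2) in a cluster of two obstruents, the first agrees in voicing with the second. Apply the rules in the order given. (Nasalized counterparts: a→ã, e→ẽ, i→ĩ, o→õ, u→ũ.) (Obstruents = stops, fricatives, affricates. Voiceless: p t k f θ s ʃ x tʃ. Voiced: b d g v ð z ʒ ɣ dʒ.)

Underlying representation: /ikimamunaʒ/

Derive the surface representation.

Rule 1: /a/ after nasal /m/ → [ã]
Rule 1: /u/ after nasal /m/ → [ũ]
Rule 1: /a/ after nasal /n/ → [ã]
After rule 1: ikimãmũnãʒ
Rule 2: no segment meets the rule's conditions; no change.

[ikimãmũnãʒ]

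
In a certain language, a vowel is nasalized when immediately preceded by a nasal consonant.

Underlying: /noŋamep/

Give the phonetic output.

/o/ after nasal /n/ → [õ]
/a/ after nasal /ŋ/ → [ã]
/e/ after nasal /m/ → [ẽ]

[nõŋãmẽp]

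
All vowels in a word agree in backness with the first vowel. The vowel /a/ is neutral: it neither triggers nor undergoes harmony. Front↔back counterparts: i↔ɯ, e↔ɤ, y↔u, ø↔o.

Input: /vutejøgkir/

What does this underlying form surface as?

/e/ harmonizes with /u/ ([+back]) → [ɤ]
/ø/ harmonizes with /u/ ([+back]) → [o]
/i/ harmonizes with /u/ ([+back]) → [ɯ]

[vutɤjogkɯr]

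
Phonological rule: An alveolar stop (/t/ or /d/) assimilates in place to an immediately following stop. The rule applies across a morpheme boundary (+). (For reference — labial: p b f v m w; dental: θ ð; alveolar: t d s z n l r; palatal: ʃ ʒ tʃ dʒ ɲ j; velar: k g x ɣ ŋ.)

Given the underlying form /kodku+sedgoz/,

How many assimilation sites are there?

/d/ before /k/ (velar) → [g]
/d/ before /g/ (velar) → [g]
2 segments change.

2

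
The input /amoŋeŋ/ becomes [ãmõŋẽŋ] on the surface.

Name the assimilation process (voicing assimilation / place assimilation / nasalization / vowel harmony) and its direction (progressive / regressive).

/a/→[ã] /o/→[õ] /e/→[ẽ].
Each target copies a feature from the following segment, so the direction is regressive.

nasalization, regressive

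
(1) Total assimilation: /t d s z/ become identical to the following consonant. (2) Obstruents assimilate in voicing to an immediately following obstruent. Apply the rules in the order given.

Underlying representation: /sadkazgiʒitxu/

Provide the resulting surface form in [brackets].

Rule 1: /d/ before /k/ → [k] (total assimilation)
Rule 1: /z/ before /g/ → [g] (total assimilation)
Rule 1: /t/ before /x/ → [x] (total assimilation)
After rule 1: sakkaggiʒixxu
Rule 2: no segment meets the rule's conditions; no change.

[sakkaggiʒixxu]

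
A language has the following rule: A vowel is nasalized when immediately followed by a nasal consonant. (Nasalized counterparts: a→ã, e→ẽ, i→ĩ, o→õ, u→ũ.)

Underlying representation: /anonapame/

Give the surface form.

/a/ before nasal /n/ → [ã]
/o/ before nasal /n/ → [õ]
/a/ before nasal /m/ → [ã]

[ãnõnapãme]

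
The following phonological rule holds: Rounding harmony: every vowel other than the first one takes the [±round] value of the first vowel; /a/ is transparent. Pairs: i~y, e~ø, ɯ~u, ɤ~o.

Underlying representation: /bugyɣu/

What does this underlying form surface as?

no segment meets the rule's conditions; no change.

[bugyɣu]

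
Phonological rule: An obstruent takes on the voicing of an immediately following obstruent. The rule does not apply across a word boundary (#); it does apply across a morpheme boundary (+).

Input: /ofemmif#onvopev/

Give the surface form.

[ofemmif#onvopev]

no segment meets the rule's conditions; no change.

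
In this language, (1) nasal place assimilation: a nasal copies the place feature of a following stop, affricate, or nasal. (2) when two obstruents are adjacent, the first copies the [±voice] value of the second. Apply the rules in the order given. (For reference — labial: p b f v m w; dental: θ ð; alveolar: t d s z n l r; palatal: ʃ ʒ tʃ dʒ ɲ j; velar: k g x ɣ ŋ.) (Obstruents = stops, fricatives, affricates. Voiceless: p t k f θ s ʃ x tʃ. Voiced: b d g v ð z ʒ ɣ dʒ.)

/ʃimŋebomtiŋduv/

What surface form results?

Rule 1: /m/ before /ŋ/ (velar) → [ŋ]
Rule 1: /m/ before /t/ (alveolar) → [n]
Rule 1: /ŋ/ before /d/ (alveolar) → [n]
After rule 1: ʃiŋŋebontinduv
Rule 2: no segment meets the rule's conditions; no change.

[ʃiŋŋebontinduv]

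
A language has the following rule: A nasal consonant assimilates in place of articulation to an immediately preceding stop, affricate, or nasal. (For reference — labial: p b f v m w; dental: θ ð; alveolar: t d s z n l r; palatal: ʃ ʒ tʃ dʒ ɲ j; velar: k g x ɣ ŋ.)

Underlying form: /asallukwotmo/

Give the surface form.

/m/ after /t/ (alveolar) → [n]

[asallukwotno]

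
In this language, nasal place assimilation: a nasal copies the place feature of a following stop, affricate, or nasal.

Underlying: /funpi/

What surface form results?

[fumpi]

/n/ before /p/ (labial) → [m]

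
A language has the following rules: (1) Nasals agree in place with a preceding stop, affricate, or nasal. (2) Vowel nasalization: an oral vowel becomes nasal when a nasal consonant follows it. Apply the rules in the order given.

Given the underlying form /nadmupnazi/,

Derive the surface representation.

Rule 1: /m/ after /d/ (alveolar) → [n]
Rule 1: /n/ after /p/ (labial) → [m]
After rule 1: nadnupmazi
Rule 2: no segment meets the rule's conditions; no change.

[nadnupmazi]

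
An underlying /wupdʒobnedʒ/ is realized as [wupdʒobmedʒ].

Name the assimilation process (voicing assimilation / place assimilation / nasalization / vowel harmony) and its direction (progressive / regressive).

/n/→[m].
Each target copies a feature from the preceding segment, so the direction is progressive.

place assimilation, progressive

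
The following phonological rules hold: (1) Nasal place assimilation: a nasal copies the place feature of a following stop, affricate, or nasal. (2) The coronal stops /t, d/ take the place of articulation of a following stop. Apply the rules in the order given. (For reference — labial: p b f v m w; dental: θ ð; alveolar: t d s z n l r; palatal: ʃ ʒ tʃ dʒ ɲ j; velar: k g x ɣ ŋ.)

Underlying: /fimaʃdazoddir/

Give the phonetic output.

Rule 1: no segment meets the rule's conditions; no change.
After rule 1: fimaʃdazoddir
Rule 2: no segment meets the rule's conditions; no change.

[fimaʃdazoddir]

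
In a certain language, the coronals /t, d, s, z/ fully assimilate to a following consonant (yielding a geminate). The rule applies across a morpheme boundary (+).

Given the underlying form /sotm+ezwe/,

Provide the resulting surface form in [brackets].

/t/ before /m/ → [m] (total assimilation)
/z/ before /w/ → [w] (total assimilation)

[somm+ewwe]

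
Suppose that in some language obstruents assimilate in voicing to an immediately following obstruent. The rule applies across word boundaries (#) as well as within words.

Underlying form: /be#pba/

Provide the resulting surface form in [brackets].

/p/ before /b/ (voiced) → [b]

[be#bba]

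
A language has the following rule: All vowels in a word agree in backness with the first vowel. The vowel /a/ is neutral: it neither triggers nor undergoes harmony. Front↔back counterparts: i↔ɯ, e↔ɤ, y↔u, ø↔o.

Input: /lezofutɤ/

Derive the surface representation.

[lezøfyte]

/o/ harmonizes with /e/ ([-back]) → [ø]
/u/ harmonizes with /e/ ([-back]) → [y]
/ɤ/ harmonizes with /e/ ([-back]) → [e]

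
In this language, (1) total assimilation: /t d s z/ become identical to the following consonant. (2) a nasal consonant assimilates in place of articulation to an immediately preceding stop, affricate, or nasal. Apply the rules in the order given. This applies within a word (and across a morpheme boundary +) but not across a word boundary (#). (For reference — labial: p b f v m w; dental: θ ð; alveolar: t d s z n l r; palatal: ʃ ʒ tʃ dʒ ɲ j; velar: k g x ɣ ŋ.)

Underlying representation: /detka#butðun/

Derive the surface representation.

[dekka#buððun]

Rule 1: /t/ before /k/ → [k] (total assimilation)
Rule 1: /t/ before /ð/ → [ð] (total assimilation)
After rule 1: dekka#buððun
Rule 2: no segment meets the rule's conditions; no change.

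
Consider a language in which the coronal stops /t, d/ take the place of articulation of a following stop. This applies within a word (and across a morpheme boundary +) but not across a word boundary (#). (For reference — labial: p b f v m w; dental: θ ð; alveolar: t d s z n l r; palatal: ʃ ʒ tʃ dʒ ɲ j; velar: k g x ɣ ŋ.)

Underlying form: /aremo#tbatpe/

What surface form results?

/t/ before /b/ (labial) → [p]
/t/ before /p/ (labial) → [p]

[aremo#pbappe]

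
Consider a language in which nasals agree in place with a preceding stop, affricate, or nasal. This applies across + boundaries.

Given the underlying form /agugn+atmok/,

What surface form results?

[agugŋ+atnok]

/n/ after /g/ (velar) → [ŋ]
/m/ after /t/ (alveolar) → [n]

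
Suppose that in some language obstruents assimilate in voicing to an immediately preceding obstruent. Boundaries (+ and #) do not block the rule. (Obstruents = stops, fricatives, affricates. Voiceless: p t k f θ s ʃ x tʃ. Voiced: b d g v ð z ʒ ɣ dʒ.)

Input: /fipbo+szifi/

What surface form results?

[fippo+ssifi]

/b/ after /p/ (voiceless) → [p]
/z/ after /s/ (voiceless) → [s]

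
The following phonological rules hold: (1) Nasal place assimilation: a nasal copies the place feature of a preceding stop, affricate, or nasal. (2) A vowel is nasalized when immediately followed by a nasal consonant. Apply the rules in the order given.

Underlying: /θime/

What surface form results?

[θĩme]

Rule 1: no segment meets the rule's conditions; no change.
After rule 1: θime
Rule 2: /i/ before nasal /m/ → [ĩ]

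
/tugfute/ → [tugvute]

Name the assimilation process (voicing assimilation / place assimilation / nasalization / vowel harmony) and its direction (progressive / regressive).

/f/→[v].
Each target copies a feature from the preceding segment, so the direction is progressive.

voicing assimilation, progressive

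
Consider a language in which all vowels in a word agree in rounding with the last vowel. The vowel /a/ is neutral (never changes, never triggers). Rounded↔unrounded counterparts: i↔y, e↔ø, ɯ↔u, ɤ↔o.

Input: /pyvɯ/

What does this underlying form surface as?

[pivɯ]

/y/ harmonizes with /ɯ/ ([-round]) → [i]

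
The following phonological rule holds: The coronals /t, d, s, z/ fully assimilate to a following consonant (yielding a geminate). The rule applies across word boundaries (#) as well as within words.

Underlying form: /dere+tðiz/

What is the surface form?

/t/ before /ð/ → [ð] (total assimilation)

[dere+ððiz]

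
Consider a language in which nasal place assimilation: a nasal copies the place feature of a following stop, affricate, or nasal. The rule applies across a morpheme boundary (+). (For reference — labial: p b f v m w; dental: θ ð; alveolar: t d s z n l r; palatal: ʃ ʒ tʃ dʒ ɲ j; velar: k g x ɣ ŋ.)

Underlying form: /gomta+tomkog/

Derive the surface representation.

[gonta+toŋkog]

/m/ before /t/ (alveolar) → [n]
/m/ before /k/ (velar) → [ŋ]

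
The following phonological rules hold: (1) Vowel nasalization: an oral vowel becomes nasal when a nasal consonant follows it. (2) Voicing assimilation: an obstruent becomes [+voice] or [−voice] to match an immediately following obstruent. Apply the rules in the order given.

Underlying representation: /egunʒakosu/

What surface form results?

[egũnʒakosu]

Rule 1: /u/ before nasal /n/ → [ũ]
After rule 1: egũnʒakosu
Rule 2: no segment meets the rule's conditions; no change.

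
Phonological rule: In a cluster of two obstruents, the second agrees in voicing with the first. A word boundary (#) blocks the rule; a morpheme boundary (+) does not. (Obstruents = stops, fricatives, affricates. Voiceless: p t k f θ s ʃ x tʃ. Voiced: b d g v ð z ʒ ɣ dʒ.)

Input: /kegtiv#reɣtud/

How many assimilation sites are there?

2

/t/ after /g/ (voiced) → [d]
/t/ after /ɣ/ (voiced) → [d]
2 segments change.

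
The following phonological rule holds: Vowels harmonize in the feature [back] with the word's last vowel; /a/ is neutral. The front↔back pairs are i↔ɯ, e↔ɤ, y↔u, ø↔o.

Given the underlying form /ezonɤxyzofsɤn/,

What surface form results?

/e/ harmonizes with /ɤ/ ([+back]) → [ɤ]
/y/ harmonizes with /ɤ/ ([+back]) → [u]

[ɤzonɤxuzofsɤn]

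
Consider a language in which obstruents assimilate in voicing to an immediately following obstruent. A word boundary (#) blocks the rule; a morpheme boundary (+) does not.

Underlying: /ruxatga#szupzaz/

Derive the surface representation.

/t/ before /g/ (voiced) → [d]
/s/ before /z/ (voiced) → [z]
/p/ before /z/ (voiced) → [b]

[ruxadga#zzubzaz]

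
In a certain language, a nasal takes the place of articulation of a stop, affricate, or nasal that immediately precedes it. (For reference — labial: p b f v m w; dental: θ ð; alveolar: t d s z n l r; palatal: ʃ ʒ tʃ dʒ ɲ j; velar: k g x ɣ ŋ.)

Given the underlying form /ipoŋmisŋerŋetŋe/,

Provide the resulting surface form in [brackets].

[ipoŋŋisŋerŋetne]

/m/ after /ŋ/ (velar) → [ŋ]
/ŋ/ after /t/ (alveolar) → [n]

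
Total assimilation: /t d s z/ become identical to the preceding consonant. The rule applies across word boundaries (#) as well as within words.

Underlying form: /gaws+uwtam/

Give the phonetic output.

[gaww+uwwam]

/s/ after /w/ → [w] (total assimilation)
/t/ after /w/ → [w] (total assimilation)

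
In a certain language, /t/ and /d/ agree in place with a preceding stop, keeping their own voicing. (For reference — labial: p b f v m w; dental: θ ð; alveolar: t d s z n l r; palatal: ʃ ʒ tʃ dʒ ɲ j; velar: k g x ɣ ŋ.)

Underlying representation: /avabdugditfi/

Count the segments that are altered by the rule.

2

/d/ after /b/ (labial) → [b]
/d/ after /g/ (velar) → [g]
2 segments change.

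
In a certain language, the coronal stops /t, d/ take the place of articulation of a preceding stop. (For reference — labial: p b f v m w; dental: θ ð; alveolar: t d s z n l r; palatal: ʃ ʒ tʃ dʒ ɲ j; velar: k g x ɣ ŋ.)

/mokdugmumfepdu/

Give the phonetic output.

[mokgugmumfepbu]

/d/ after /k/ (velar) → [g]
/d/ after /p/ (labial) → [b]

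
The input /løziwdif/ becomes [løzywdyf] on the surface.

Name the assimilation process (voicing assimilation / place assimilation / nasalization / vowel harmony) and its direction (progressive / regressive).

/i/→[y] /i/→[y].
Vowels agree with the first vowel, so the harmony is progressive.

vowel harmony, progressive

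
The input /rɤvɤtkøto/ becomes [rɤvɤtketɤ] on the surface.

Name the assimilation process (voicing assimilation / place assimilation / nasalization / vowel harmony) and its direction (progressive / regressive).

vowel harmony, progressive

/ø/→[e] /o/→[ɤ].
Vowels agree with the first vowel, so the harmony is progressive.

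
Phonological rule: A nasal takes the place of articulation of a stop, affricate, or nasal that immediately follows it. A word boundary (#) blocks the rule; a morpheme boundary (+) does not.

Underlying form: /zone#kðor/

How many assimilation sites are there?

No segment meets the rule's conditions.

0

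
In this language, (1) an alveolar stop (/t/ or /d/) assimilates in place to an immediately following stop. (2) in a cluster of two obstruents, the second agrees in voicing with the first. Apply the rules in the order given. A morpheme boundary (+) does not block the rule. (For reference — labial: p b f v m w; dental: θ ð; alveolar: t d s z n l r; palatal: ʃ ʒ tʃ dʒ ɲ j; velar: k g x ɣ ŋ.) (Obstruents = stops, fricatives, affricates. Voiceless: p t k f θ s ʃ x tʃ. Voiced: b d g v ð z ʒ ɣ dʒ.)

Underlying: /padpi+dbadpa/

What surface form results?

[pabbi+bbabba]

Rule 1: /d/ before /p/ (labial) → [b]
Rule 1: /d/ before /b/ (labial) → [b]
Rule 1: /d/ before /p/ (labial) → [b]
After rule 1: pabpi+bbabpa
Rule 2: /p/ after /b/ (voiced) → [b]
Rule 2: /p/ after /b/ (voiced) → [b]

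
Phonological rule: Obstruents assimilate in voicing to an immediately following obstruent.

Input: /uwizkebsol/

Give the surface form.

/z/ before /k/ (voiceless) → [s]
/b/ before /s/ (voiceless) → [p]

[uwiskepsol]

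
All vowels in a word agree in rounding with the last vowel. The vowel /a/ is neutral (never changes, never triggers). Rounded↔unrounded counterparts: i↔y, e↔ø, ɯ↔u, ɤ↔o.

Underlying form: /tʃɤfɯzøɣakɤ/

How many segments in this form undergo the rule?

1

/ø/ harmonizes with /ɤ/ ([-round]) → [e]
1 segment changes.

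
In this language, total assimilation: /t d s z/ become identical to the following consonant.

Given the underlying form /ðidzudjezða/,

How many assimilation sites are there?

/d/ before /z/ → [z] (total assimilation)
/d/ before /j/ → [j] (total assimilation)
/z/ before /ð/ → [ð] (total assimilation)
3 segments change.

3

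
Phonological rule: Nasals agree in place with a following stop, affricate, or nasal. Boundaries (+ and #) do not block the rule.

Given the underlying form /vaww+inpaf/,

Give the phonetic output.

[vaww+impaf]

/n/ before /p/ (labial) → [m]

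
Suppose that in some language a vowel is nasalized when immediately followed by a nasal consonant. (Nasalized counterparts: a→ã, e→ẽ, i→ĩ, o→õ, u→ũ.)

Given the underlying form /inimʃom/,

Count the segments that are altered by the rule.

3

/i/ before nasal /n/ → [ĩ]
/i/ before nasal /m/ → [ĩ]
/o/ before nasal /m/ → [õ]
3 segments change.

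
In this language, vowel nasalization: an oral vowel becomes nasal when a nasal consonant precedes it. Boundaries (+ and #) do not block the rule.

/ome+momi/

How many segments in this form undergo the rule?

3

/e/ after nasal /m/ → [ẽ]
/o/ after nasal /m/ → [õ]
/i/ after nasal /m/ → [ĩ]
3 segments change.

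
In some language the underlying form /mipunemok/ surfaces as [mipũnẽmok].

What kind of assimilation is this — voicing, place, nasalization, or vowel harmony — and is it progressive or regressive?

/u/→[ũ] /e/→[ẽ].
Each target copies a feature from the following segment, so the direction is regressive.

nasalization, regressive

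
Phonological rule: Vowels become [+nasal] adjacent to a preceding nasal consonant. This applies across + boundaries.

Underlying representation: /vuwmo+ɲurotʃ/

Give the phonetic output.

[vuwmõ+ɲũrotʃ]

/o/ after nasal /m/ → [õ]
/u/ after nasal /ɲ/ → [ũ]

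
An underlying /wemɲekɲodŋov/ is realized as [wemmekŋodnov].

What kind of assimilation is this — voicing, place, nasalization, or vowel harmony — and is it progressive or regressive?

place assimilation, progressive

/ɲ/→[m] /ɲ/→[ŋ] /ŋ/→[n].
Each target copies a feature from the preceding segment, so the direction is progressive.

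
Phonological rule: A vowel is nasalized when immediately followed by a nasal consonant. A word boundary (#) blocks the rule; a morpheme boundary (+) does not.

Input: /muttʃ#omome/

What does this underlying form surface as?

[muttʃ#õmõme]

/o/ before nasal /m/ → [õ]
/o/ before nasal /m/ → [õ]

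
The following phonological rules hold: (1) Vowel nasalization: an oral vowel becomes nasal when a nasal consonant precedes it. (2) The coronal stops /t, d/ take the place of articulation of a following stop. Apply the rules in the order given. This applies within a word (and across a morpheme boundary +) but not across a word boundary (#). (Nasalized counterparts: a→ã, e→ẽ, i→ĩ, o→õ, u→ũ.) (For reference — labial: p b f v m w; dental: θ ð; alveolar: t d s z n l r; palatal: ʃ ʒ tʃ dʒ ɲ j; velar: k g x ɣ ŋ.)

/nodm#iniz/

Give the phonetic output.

Rule 1: /o/ after nasal /n/ → [õ]
Rule 1: /i/ after nasal /n/ → [ĩ]
After rule 1: nõdm#inĩz
Rule 2: no segment meets the rule's conditions; no change.

[nõdm#inĩz]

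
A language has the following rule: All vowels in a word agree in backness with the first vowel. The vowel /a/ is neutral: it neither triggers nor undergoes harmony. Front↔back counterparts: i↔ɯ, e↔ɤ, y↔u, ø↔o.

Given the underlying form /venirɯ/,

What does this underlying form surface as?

/ɯ/ harmonizes with /e/ ([-back]) → [i]

[veniri]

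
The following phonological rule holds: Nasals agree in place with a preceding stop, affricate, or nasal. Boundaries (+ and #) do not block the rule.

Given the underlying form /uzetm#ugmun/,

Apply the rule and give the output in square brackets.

/m/ after /t/ (alveolar) → [n]
/m/ after /g/ (velar) → [ŋ]

[uzetn#ugŋun]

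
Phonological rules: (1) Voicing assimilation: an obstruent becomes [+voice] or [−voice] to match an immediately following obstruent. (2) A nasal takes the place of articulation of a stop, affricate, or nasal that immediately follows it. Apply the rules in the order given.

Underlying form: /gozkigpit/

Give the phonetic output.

Rule 1: /z/ before /k/ (voiceless) → [s]
Rule 1: /g/ before /p/ (voiceless) → [k]
After rule 1: goskikpit
Rule 2: no segment meets the rule's conditions; no change.

[goskikpit]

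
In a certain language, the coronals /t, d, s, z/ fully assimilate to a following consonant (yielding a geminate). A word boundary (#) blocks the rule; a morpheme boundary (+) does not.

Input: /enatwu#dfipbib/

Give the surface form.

/t/ before /w/ → [w] (total assimilation)
/d/ before /f/ → [f] (total assimilation)

[enawwu#ffipbib]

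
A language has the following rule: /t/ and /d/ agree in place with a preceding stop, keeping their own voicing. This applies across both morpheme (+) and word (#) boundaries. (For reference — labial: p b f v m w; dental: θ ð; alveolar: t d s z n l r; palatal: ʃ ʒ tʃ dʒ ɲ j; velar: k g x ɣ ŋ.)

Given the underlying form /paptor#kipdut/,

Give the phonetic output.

[pappor#kipbut]

/t/ after /p/ (labial) → [p]
/d/ after /p/ (labial) → [b]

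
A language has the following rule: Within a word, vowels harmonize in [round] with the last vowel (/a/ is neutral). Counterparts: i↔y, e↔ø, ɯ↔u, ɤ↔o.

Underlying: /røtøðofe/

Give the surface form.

[reteðɤfe]

/ø/ harmonizes with /e/ ([-round]) → [e]
/ø/ harmonizes with /e/ ([-round]) → [e]
/o/ harmonizes with /e/ ([-round]) → [ɤ]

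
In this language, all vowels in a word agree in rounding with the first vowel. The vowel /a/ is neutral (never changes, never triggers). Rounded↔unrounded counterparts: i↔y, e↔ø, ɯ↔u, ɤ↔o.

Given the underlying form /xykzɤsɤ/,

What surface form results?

[xykzoso]

/ɤ/ harmonizes with /y/ ([+round]) → [o]
/ɤ/ harmonizes with /y/ ([+round]) → [o]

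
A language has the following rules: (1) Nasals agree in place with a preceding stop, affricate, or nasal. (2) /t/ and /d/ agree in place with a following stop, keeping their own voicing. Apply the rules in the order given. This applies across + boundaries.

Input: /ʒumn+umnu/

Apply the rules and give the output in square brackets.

Rule 1: /n/ after /m/ (labial) → [m]
Rule 1: /n/ after /m/ (labial) → [m]
After rule 1: ʒumm+ummu
Rule 2: no segment meets the rule's conditions; no change.

[ʒumm+ummu]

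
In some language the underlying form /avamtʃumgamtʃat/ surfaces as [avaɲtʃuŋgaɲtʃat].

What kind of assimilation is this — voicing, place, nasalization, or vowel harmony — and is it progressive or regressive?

/m/→[ɲ] /m/→[ŋ] /m/→[ɲ].
Each target copies a feature from the following segment, so the direction is regressive.

place assimilation, regressive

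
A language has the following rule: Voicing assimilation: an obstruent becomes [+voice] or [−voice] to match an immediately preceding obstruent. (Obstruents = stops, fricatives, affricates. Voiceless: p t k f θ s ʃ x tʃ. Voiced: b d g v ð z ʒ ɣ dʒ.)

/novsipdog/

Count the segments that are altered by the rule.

2

/s/ after /v/ (voiced) → [z]
/d/ after /p/ (voiceless) → [t]
2 segments change.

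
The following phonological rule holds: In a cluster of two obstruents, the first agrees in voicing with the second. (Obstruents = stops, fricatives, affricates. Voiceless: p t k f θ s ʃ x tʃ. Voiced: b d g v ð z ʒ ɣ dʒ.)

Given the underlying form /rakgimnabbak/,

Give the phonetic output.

/k/ before /g/ (voiced) → [g]

[raggimnabbak]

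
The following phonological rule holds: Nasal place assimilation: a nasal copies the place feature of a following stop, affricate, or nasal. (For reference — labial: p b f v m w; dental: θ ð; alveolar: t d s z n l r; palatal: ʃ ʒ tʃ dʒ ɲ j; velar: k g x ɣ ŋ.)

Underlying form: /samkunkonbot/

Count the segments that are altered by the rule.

3

/m/ before /k/ (velar) → [ŋ]
/n/ before /k/ (velar) → [ŋ]
/n/ before /b/ (labial) → [m]
3 segments change.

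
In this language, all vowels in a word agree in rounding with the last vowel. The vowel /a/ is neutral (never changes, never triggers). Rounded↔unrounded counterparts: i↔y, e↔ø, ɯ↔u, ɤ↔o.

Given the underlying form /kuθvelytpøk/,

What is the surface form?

/e/ harmonizes with /ø/ ([+round]) → [ø]

[kuθvølytpøk]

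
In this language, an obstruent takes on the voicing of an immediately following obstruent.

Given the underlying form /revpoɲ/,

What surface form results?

/v/ before /p/ (voiceless) → [f]

[refpoɲ]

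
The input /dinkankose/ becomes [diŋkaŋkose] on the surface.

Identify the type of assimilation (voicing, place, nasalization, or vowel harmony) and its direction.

/n/→[ŋ] /n/→[ŋ].
Each target copies a feature from the following segment, so the direction is regressive.

place assimilation, regressive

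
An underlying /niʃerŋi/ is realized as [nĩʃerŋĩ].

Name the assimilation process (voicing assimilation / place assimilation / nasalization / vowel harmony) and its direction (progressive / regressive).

nasalization, progressive

/i/→[ĩ] /i/→[ĩ].
Each target copies a feature from the preceding segment, so the direction is progressive.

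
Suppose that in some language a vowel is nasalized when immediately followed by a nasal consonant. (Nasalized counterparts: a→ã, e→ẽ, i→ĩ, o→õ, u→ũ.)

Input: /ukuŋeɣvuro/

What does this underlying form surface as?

/u/ before nasal /ŋ/ → [ũ]

[ukũŋeɣvuro]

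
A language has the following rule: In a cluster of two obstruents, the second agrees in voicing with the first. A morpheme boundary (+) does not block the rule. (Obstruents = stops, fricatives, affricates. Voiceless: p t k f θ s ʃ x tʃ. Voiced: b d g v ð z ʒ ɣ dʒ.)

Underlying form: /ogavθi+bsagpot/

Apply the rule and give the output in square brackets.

/θ/ after /v/ (voiced) → [ð]
/s/ after /b/ (voiced) → [z]
/p/ after /g/ (voiced) → [b]

[ogavði+bzagbot]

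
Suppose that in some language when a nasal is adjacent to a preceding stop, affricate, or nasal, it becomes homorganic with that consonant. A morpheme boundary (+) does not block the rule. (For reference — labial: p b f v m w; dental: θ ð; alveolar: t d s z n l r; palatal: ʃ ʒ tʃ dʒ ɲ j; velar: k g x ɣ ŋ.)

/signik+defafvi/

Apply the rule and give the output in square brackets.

/n/ after /g/ (velar) → [ŋ]

[sigŋik+defafvi]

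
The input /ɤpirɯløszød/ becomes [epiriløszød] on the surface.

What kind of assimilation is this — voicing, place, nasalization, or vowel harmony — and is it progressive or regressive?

vowel harmony, regressive

/ɤ/→[e] /ɯ/→[i].
Vowels agree with the last vowel, so the harmony is regressive.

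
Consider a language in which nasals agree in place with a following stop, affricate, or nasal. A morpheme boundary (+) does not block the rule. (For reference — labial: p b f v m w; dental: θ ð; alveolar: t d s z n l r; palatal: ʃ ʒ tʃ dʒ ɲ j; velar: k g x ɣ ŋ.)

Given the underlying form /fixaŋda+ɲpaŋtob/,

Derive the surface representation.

/ŋ/ before /d/ (alveolar) → [n]
/ɲ/ before /p/ (labial) → [m]
/ŋ/ before /t/ (alveolar) → [n]

[fixanda+mpantob]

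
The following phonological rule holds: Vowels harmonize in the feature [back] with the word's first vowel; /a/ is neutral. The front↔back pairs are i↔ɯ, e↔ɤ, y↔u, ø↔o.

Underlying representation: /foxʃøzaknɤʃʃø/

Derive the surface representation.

/ø/ harmonizes with /o/ ([+back]) → [o]
/ø/ harmonizes with /o/ ([+back]) → [o]

[foxʃozaknɤʃʃo]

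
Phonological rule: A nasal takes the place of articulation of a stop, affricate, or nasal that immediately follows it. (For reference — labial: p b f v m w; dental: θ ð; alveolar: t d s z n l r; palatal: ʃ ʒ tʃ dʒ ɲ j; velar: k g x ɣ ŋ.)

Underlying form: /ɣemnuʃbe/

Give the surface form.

[ɣennuʃbe]

/m/ before /n/ (alveolar) → [n]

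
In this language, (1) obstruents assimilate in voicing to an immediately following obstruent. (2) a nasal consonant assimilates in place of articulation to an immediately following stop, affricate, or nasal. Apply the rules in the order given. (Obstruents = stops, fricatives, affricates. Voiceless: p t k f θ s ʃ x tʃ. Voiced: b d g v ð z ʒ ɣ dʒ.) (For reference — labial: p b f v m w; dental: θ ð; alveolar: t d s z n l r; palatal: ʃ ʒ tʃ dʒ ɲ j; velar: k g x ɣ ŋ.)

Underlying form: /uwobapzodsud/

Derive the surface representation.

[uwobabzotsud]

Rule 1: /p/ before /z/ (voiced) → [b]
Rule 1: /d/ before /s/ (voiceless) → [t]
After rule 1: uwobabzotsud
Rule 2: no segment meets the rule's conditions; no change.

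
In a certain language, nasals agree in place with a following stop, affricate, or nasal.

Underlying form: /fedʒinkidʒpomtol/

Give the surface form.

[fedʒiŋkidʒpontol]

/n/ before /k/ (velar) → [ŋ]
/m/ before /t/ (alveolar) → [n]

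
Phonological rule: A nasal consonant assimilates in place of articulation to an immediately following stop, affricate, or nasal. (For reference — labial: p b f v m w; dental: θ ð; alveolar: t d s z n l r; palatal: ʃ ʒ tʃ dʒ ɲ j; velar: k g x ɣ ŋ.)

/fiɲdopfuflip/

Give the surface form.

/ɲ/ before /d/ (alveolar) → [n]

[findopfuflip]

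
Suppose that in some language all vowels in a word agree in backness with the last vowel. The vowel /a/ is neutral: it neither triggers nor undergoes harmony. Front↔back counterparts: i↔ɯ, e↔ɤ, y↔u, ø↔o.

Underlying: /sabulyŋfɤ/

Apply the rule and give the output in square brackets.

[sabuluŋfɤ]

/y/ harmonizes with /ɤ/ ([+back]) → [u]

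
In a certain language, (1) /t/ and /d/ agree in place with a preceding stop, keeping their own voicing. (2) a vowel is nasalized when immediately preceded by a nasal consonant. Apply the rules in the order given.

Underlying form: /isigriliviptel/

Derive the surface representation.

[isigrilivippel]

Rule 1: /t/ after /p/ (labial) → [p]
After rule 1: isigrilivippel
Rule 2: no segment meets the rule's conditions; no change.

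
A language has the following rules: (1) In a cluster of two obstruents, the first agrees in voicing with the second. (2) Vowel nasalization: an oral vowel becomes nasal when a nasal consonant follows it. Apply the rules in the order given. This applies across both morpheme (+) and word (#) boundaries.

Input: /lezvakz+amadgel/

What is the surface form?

[lezvagz+ãmadgel]

Rule 1: /k/ before /z/ (voiced) → [g]
After rule 1: lezvagz+amadgel
Rule 2: /a/ before nasal /m/ → [ã]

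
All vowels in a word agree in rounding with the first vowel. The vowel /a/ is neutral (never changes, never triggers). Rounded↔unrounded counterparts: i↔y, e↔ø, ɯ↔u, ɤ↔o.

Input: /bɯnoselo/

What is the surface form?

/o/ harmonizes with /ɯ/ ([-round]) → [ɤ]
/o/ harmonizes with /ɯ/ ([-round]) → [ɤ]

[bɯnɤselɤ]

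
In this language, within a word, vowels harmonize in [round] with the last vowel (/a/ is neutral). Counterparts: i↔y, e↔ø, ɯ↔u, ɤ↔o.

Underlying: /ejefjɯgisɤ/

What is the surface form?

[ejefjɯgisɤ]

no segment meets the rule's conditions; no change.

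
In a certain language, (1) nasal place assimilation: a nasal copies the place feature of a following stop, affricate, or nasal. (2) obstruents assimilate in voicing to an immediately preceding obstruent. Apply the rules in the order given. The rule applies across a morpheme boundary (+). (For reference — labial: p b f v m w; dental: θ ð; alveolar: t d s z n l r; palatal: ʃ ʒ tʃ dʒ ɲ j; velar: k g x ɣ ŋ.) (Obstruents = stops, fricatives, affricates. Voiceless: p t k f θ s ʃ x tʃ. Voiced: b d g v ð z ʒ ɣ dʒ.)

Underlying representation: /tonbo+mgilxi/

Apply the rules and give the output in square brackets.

[tombo+ŋgilxi]

Rule 1: /n/ before /b/ (labial) → [m]
Rule 1: /m/ before /g/ (velar) → [ŋ]
After rule 1: tombo+ŋgilxi
Rule 2: no segment meets the rule's conditions; no change.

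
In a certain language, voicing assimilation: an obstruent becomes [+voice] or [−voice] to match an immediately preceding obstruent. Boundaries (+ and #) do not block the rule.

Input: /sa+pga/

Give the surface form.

[sa+pka]

/g/ after /p/ (voiceless) → [k]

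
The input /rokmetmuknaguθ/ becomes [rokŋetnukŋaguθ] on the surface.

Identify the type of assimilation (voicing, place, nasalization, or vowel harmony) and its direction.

place assimilation, progressive

/m/→[ŋ] /m/→[n] /n/→[ŋ].
Each target copies a feature from the preceding segment, so the direction is progressive.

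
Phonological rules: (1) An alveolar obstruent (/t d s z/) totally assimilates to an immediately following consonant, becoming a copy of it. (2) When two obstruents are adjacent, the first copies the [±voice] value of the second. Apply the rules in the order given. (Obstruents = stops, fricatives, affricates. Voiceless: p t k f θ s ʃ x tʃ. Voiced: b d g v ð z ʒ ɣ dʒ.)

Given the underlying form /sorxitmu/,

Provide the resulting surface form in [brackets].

[sorximmu]

Rule 1: /t/ before /m/ → [m] (total assimilation)
After rule 1: sorximmu
Rule 2: no segment meets the rule's conditions; no change.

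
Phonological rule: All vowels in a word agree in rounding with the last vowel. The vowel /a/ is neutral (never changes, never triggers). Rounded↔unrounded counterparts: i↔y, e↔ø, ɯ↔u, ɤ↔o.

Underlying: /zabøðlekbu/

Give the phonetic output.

/e/ harmonizes with /u/ ([+round]) → [ø]

[zabøðløkbu]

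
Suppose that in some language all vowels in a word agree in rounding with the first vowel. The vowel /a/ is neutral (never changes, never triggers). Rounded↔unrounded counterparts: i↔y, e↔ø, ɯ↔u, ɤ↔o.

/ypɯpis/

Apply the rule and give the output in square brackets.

[ypupys]

/ɯ/ harmonizes with /y/ ([+round]) → [u]
/i/ harmonizes with /y/ ([+round]) → [y]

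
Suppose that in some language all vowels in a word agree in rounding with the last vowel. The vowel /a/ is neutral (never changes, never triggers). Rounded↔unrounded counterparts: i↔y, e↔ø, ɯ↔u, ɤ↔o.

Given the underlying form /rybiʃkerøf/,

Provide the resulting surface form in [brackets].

/i/ harmonizes with /ø/ ([+round]) → [y]
/e/ harmonizes with /ø/ ([+round]) → [ø]

[rybyʃkørøf]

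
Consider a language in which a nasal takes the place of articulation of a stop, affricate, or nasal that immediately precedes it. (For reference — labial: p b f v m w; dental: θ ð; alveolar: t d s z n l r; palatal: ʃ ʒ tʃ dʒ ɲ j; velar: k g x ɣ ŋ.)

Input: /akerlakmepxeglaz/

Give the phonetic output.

/m/ after /k/ (velar) → [ŋ]

[akerlakŋepxeglaz]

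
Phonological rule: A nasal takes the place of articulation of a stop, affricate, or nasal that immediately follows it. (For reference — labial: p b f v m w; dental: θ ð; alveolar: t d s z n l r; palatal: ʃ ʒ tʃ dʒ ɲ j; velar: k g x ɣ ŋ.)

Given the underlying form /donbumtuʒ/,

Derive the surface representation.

/n/ before /b/ (labial) → [m]
/m/ before /t/ (alveolar) → [n]

[dombuntuʒ]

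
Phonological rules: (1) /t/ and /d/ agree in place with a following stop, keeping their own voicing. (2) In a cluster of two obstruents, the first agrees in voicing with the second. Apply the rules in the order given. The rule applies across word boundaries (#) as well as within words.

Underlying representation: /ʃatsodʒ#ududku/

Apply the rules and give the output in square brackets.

Rule 1: /d/ before /k/ (velar) → [g]
After rule 1: ʃatsodʒ#udugku
Rule 2: /g/ before /k/ (voiceless) → [k]

[ʃatsodʒ#udukku]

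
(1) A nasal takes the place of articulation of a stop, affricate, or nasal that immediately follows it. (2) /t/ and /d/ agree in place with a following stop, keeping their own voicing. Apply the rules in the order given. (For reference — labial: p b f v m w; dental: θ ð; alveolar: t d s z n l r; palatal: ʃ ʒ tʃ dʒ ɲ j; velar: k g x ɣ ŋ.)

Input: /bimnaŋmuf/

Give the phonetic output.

Rule 1: /m/ before /n/ (alveolar) → [n]
Rule 1: /ŋ/ before /m/ (labial) → [m]
After rule 1: binnammuf
Rule 2: no segment meets the rule's conditions; no change.

[binnammuf]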